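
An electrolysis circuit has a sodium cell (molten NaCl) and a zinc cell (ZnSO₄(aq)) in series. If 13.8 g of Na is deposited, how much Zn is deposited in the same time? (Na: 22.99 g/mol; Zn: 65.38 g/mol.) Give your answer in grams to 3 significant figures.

19.6 g

n(Na) = 13.8 / 22.99 = 0.6003 mol
Na⁺ + e⁻ → Na, so n(e⁻) = 0.6003 mol
The cells are in series, so the same charge (and hence the same n(e⁻) = 0.6003 mol) passes through both.
Zn²⁺ + 2e⁻ → Zn, so n(Zn) = 0.6003 / 2 = 0.3002 mol
m(Zn) = 0.3002 × 65.38 = 19.6 g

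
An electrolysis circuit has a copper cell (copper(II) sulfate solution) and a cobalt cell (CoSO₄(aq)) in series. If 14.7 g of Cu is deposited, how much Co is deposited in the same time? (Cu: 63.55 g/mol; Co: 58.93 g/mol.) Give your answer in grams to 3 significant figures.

13.6 g

n(Cu) = 14.7 / 63.55 = 0.2313 mol
Cu²⁺ + 2e⁻ → Cu, so n(e⁻) = 2 × 0.2313 = 0.4626 mol
In series, the same 0.4626 mol of electrons flows through the second cell.
Co²⁺ + 2e⁻ → Co, so n(Co) = 0.4626 / 2 = 0.2313 mol
m(Co) = 0.2313 × 58.93 = 13.6 g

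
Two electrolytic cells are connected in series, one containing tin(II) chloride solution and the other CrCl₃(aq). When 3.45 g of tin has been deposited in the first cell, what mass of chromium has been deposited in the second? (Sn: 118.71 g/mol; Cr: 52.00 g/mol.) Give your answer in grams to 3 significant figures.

n(Sn) = 3.45 / 118.71 = 0.02906 mol
Sn²⁺ + 2e⁻ → Sn, so n(e⁻) = 2 × 0.02906 = 0.05812 mol
Since the cells are in series, n(e⁻) in the Cr cell is also 0.05812 mol.
Cr³⁺ + 3e⁻ → Cr, so n(Cr) = 0.05812 / 3 = 0.01937 mol
m(Cr) = 0.01937 × 52.00 = 1.01 g

1.01 g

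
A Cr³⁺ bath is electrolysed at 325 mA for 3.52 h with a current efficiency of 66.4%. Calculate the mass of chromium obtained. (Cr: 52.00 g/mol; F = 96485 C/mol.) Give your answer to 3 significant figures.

0.491 g

Q = 0.325 × 12672 = 4118 C
n(e⁻) = 4118 / 96485 = 0.04268 mol
Cr³⁺ + 3e⁻ → Cr, so theoretical m(Cr) = 0.01423 × 52.00 = 0.7400 g
Actual mass = 66.4% × 0.7400 = 0.491 g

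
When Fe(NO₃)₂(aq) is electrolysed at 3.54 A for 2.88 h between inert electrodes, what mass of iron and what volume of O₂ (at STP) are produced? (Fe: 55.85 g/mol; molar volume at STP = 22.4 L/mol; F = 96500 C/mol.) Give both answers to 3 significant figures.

10.6 g Fe; 2.13 L O₂

Q = 3.54 × 10368 = 36700 C; n(e⁻) = 36700 / 96500 = 0.3803 mol
Cathode: Fe²⁺ + 2e⁻ → Fe → n(Fe) = 0.3803/2 = 0.1902 mol → 10.6 g
Anode: 2H₂O → O₂ + 4H⁺ + 4e⁻ → n(O₂) = 0.3803/4 = 0.09508 mol → 2.13 L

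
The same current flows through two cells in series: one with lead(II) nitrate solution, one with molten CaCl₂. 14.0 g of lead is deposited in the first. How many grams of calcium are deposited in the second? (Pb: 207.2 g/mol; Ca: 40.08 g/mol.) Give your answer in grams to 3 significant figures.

n(Pb) = 14.0 / 207.2 = 0.06757 mol
Pb²⁺ + 2e⁻ → Pb, so n(e⁻) = 2 × 0.06757 = 0.1351 mol
In series, the same 0.1351 mol of electrons flows through the second cell.
Ca²⁺ + 2e⁻ → Ca, so n(Ca) = 0.1351 / 2 = 0.06755 mol
m(Ca) = 0.06755 × 40.08 = 2.71 g

2.71 g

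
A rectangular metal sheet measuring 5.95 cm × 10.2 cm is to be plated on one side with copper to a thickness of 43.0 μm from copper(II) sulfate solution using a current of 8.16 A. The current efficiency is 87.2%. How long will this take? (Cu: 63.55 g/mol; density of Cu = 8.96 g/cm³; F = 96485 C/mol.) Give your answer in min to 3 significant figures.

16.6 min

Plated area = 5.95 × 10.2 = 60.69 cm²
Volume = 60.69 × 43.0×10⁻⁴ cm = 0.2610 cm³
m(Cu) = 0.2610 × 8.96 = 2.339 g
n(Cu) = 2.339 / 63.55 = 0.03681 mol; n(e⁻) = 2 × 0.03681 = 0.07362 mol
Q = 0.07362 × 96485 / 0.872 = 8146 C
t = 8146 / 8.16 = 998.3 s = 16.6 min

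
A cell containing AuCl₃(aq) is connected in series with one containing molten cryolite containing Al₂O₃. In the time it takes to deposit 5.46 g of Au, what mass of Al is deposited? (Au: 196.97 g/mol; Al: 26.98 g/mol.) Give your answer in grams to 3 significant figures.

0.748 g

n(Au) = 5.46 / 196.97 = 0.02772 mol
Au³⁺ + 3e⁻ → Au, so n(e⁻) = 3 × 0.02772 = 0.08316 mol
Since the cells are in series, n(e⁻) in the Al cell is also 0.08316 mol.
Al³⁺ + 3e⁻ → Al, so n(Al) = 0.08316 / 3 = 0.02772 mol
m(Al) = 0.02772 × 26.98 = 0.748 g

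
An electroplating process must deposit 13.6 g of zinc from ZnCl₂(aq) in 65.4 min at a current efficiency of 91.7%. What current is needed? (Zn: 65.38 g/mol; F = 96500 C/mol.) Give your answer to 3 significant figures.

11.2 A

n(Zn) = 13.6 / 65.38 = 0.2080 mol
Zn²⁺ + 2e⁻ → Zn, so n(e⁻) = 2 × 0.2080 = 0.4160 mol
Q = 0.4160 × 96500 / 0.917 = 43780 C
I = Q / t = 43780 / 3924 s = 11.2 A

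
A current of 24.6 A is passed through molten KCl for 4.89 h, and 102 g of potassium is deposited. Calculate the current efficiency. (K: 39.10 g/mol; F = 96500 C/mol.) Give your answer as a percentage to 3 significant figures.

58.1%

Q = 24.6 × 17604 = 4.331×10^5 C
n(e⁻) = 4.331×10^5 / 96500 = 4.488 mol
K⁺ + e⁻ → K, so theoretical n(K) = 4.488 mol → 175.5 g
Efficiency = 102 / 175.5 = 0.5812 = 58.1%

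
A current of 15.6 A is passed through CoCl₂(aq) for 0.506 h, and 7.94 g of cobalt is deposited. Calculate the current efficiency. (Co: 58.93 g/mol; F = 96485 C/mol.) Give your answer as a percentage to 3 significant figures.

Q = 15.6 × 1821.6 = 28420 C
n(e⁻) = 28420 / 96485 = 0.2946 mol
Co²⁺ + 2e⁻ → Co, so theoretical n(Co) = 0.1473 mol → 8.680 g
Efficiency = 7.94 / 8.680 = 0.9147 = 91.5%

91.5%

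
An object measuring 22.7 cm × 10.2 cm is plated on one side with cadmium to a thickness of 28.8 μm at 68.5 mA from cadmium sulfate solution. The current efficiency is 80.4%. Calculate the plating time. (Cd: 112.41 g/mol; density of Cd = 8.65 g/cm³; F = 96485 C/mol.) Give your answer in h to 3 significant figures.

49.9 h

Plated area = 22.7 × 10.2 = 231.5 cm²
Volume = 231.5 × 28.8×10⁻⁴ cm = 0.6667 cm³
m(Cd) = 0.6667 × 8.65 = 5.767 g
n(Cd) = 5.767 / 112.41 = 0.05130 mol; n(e⁻) = 2 × 0.05130 = 0.1026 mol
Q = 0.1026 × 96485 / 0.804 = 12310 C
t = 12310 / 0.0685 = 1.797×10^5 s = 49.9 h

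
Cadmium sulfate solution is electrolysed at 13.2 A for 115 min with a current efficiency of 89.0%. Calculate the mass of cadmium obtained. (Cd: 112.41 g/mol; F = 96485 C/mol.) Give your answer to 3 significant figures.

Q = 13.2 × 6900 = 91080 C
n(e⁻) = 91080 / 96485 = 0.9440 mol
Cd²⁺ + 2e⁻ → Cd, so theoretical m(Cd) = 0.4720 × 112.41 = 53.06 g
Actual mass = 89.0% × 53.06 = 47.2 g

47.2 g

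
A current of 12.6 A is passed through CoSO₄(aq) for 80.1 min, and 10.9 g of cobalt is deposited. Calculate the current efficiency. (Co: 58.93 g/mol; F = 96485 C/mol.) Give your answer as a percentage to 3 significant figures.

Q = 12.6 × 4806 = 60560 C
n(e⁻) = 60560 / 96485 = 0.6277 mol
Co²⁺ + 2e⁻ → Co, so theoretical n(Co) = 0.3139 mol → 18.50 g
Efficiency = 10.9 / 18.50 = 0.5892 = 58.9%

58.9%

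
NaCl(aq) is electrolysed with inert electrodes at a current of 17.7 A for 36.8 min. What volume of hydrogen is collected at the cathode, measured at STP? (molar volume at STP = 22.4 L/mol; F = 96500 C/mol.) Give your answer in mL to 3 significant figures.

4540 mL

Q = 17.7 A × 2208 s = 39080 C
n(e⁻) = Q/F = 39080/96500 = 0.4050 mol
2H⁺ + 2e⁻ → H₂, so n(H₂) = 0.4050 / 2 = 0.2025 mol
V = 0.2025 × 22.4 = 4.536 L
= 4540 mL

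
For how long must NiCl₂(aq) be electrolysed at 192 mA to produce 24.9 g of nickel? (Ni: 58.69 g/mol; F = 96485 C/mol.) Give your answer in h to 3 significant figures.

n(Ni) = 24.9 / 58.69 = 0.4243 mol
Ni²⁺ + 2e⁻ → Ni, so n(e⁻) = 2 × 0.4243 = 0.8486 mol
Q = 0.8486 × 96485 = 81880 C
t = Q / I = 81880 / 0.192 = 4.265×10^5 s = 118 h

118 h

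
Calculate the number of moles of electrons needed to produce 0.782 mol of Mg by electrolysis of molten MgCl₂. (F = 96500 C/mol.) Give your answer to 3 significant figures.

1.56 mol

Mg²⁺ + 2e⁻ → Mg, so n(e⁻) = 2 × 0.782 = 1.564 mol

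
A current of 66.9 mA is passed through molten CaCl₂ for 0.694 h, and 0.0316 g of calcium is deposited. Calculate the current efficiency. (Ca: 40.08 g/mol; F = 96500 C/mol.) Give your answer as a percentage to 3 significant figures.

Q = 0.0669 × 2498.4 = 167.1 C
n(e⁻) = 167.1 / 96500 = 0.001732 mol
Ca²⁺ + 2e⁻ → Ca, so theoretical n(Ca) = 8.660×10^-4 mol → 0.03471 g
Efficiency = 0.0316 / 0.03471 = 0.9104 = 91.0%

91.0%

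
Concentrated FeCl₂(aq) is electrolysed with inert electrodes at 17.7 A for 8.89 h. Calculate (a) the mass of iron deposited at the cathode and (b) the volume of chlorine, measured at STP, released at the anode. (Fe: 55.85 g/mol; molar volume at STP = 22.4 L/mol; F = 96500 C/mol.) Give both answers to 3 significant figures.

164 g Fe; 65.7 L Cl₂

Q = 17.7 × 32004 = 5.665×10^5 C; n(e⁻) = 5.665×10^5 / 96500 = 5.870 mol
Cathode: Fe²⁺ + 2e⁻ → Fe → n(Fe) = 5.870/2 = 2.935 mol → 164 g
Anode: 2Cl⁻ → Cl₂ + 2e⁻ → n(Cl₂) = 5.870/2 = 2.935 mol → 65.7 L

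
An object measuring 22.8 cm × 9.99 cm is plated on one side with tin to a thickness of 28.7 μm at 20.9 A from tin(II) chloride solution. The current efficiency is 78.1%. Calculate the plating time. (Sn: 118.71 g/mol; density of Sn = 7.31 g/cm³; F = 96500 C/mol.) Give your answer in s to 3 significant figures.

476 s

Plated area = 22.8 × 9.99 = 227.8 cm²
Volume = 227.8 × 28.7×10⁻⁴ cm = 0.6538 cm³
m(Sn) = 0.6538 × 7.31 = 4.779 g
n(Sn) = 4.779 / 118.71 = 0.04026 mol; n(e⁻) = 2 × 0.04026 = 0.08052 mol
Q = 0.08052 × 96500 / 0.781 = 9949 C
t = 9949 / 20.9 = 476.0 s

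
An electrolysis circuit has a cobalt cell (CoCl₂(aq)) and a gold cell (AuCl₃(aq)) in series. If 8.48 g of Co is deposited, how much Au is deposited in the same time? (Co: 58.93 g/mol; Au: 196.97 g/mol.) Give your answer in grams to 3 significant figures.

18.9 g

n(Co) = 8.48 / 58.93 = 0.1439 mol
Co²⁺ + 2e⁻ → Co, so n(e⁻) = 2 × 0.1439 = 0.2878 mol
The cells are in series, so the same charge (and hence the same n(e⁻) = 0.2878 mol) passes through both.
Au³⁺ + 3e⁻ → Au, so n(Au) = 0.2878 / 3 = 0.09593 mol
m(Au) = 0.09593 × 196.97 = 18.9 g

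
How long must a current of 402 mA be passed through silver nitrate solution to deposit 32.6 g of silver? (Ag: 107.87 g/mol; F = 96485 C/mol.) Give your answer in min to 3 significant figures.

1210 min

n(Ag) = 32.6 / 107.87 = 0.3022 mol
Ag⁺ + e⁻ → Ag, so n(e⁻) = 0.3022 mol
Q = 0.3022 × 96485 = 29160 C
t = Q / I = 29160 / 0.402 = 72540 s = 1210 min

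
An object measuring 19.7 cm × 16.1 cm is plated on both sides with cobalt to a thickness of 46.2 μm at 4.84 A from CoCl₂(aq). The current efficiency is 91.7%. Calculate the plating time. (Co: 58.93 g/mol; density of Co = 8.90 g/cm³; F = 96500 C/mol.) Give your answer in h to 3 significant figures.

5.35 h

Plated area = 2 × 19.7 × 16.1 = 634.3 cm²
Volume = 634.3 × 46.2×10⁻⁴ cm = 2.930 cm³
m(Co) = 2.930 × 8.90 = 26.08 g
n(Co) = 26.08 / 58.93 = 0.4426 mol; n(e⁻) = 2 × 0.4426 = 0.8852 mol
Q = 0.8852 × 96500 / 0.917 = 93150 C
t = 93150 / 4.84 = 19250 s = 5.35 h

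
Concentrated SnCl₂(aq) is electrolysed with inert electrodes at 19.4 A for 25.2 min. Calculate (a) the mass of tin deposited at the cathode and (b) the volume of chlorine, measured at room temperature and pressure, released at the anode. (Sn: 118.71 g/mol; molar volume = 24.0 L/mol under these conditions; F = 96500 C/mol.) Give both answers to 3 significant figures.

18.0 g Sn; 3.65 L Cl₂

Q = 19.4 × 1512 = 29330 C; n(e⁻) = 29330 / 96500 = 0.3039 mol
Cathode: Sn²⁺ + 2e⁻ → Sn → n(Sn) = 0.3039/2 = 0.1520 mol → 18.0 g
Anode: 2Cl⁻ → Cl₂ + 2e⁻ → n(Cl₂) = 0.3039/2 = 0.1520 mol → 3.65 L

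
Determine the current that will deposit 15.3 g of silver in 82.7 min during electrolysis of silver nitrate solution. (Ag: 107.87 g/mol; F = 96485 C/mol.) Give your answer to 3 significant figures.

2.76 A

n(Ag) = 15.3 / 107.87 = 0.1418 mol
Ag⁺ + e⁻ → Ag, so n(e⁻) = 0.1418 mol
Q = 0.1418 × 96485 = 13680 C
I = Q / t = 13680 / 4962 s = 2.76 A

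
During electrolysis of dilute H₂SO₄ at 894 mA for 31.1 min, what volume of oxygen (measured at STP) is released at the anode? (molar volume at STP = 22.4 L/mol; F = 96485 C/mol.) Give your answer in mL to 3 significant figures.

Charge passed = 0.894 × 1866 = 1668 C
Moles of electrons = 1668 / 96485 = 0.01729 mol
2H₂O → O₂ + 4H⁺ + 4e⁻, so n(O₂) = 0.01729 / 4 = 0.004323 mol
V = 0.004323 × 22.4 = 0.09684 L
= 96.8 mL

96.8 mL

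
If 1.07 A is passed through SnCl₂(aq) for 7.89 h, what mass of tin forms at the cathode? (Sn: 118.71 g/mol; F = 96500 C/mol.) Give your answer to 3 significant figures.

18.7 g

Charge passed = 1.07 × 28404 = 30390 C
n(e⁻) = 30390 / 96500 = 0.3149 mol
Sn²⁺ + 2e⁻ → Sn, so n(Sn) = 0.3149 / 2 = 0.1575 mol
m = 0.1575 × 118.71 = 18.7 g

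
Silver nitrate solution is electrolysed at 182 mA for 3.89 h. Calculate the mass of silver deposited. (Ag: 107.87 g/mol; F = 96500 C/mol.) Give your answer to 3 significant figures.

Q = 0.182 A × 14004 s = 2549 C
n(e⁻) = 2549 / 96500 = 0.02641 mol
Ag⁺ + e⁻ → Ag, so n(Ag) = 0.02641 mol
m = 0.02641 × 107.87 = 2.85 g

2.85 g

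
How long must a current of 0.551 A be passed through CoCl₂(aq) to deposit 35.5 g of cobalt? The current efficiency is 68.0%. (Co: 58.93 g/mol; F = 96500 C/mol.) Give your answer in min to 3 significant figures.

5170 min

n(Co) = 35.5 / 58.93 = 0.6024 mol
Co²⁺ + 2e⁻ → Co, so n(e⁻) = 2 × 0.6024 = 1.205 mol
Q = 1.205 × 96500 / 0.680 = 1.710×10^5 C
t = Q / I = 1.710×10^5 / 0.551 = 3.103×10^5 s = 5170 min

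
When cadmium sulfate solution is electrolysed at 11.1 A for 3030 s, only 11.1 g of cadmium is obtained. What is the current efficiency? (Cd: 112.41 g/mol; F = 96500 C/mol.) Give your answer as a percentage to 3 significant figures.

Q = 11.1 × 3030 = 33630 C
n(e⁻) = 33630 / 96500 = 0.3485 mol
Cd²⁺ + 2e⁻ → Cd, so theoretical n(Cd) = 0.1743 mol → 19.59 g
Efficiency = 11.1 / 19.59 = 0.5666 = 56.7%

56.7%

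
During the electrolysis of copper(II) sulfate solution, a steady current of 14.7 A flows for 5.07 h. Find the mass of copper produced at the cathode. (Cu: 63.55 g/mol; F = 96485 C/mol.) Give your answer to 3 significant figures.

Charge passed = 14.7 × 18252 = 2.683×10^5 C
Moles of electrons = 2.683×10^5 / 96485 = 2.781 mol
Cu²⁺ + 2e⁻ → Cu, so n(Cu) = 2.781 / 2 = 1.391 mol
m = 1.391 × 63.55 = 88.4 g

88.4 g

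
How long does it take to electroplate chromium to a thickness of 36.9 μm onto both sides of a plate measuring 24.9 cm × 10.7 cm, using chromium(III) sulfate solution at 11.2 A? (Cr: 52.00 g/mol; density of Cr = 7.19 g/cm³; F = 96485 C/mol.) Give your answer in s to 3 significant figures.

Plated area = 2 × 24.9 × 10.7 = 532.9 cm²
Volume = 532.9 × 36.9×10⁻⁴ cm = 1.966 cm³
m(Cr) = 1.966 × 7.19 = 14.14 g
n(Cr) = 14.14 / 52.00 = 0.2719 mol; n(e⁻) = 3 × 0.2719 = 0.8157 mol
Q = 0.8157 × 96485 = 78700 C
t = 78700 / 11.2 = 7027 s

7030 s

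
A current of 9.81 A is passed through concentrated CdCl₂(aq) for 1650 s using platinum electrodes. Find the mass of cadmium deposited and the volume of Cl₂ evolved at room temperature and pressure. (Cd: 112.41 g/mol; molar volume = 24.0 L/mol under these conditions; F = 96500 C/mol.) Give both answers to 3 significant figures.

Q = 9.81 × 1650 = 16190 C; n(e⁻) = 16190 / 96500 = 0.1678 mol
Cathode: Cd²⁺ + 2e⁻ → Cd → n(Cd) = 0.1678/2 = 0.08390 mol → 9.43 g
Anode: 2Cl⁻ → Cl₂ + 2e⁻ → n(Cl₂) = 0.1678/2 = 0.08390 mol → 2.01 L

9.43 g Cd; 2.01 L Cl₂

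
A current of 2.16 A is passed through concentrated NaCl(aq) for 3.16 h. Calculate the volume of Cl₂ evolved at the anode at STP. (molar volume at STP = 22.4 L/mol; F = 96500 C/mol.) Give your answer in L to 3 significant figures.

2.85 L

Q = 2.16 A × 11376 s = 24570 C
n(e⁻) = 24570 / 96500 = 0.2546 mol
2Cl⁻ → Cl₂ + 2e⁻, so n(Cl₂) = 0.2546 / 2 = 0.1273 mol
V = 0.1273 × 22.4 = 2.852 L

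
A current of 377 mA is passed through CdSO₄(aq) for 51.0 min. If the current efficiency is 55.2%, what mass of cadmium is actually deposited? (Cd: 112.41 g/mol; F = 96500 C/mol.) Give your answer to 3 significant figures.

0.371 g

Q = 0.377 × 3060 = 1154 C
n(e⁻) = 1154 / 96500 = 0.01196 mol
Cd²⁺ + 2e⁻ → Cd, so theoretical m(Cd) = 0.005980 × 112.41 = 0.6722 g
Actual mass = 55.2% × 0.6722 = 0.371 g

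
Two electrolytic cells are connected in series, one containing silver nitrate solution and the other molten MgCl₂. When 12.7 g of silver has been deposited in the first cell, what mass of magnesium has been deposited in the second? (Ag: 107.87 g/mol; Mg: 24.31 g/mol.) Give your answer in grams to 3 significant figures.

n(Ag) = 12.7 / 107.87 = 0.1177 mol
Ag⁺ + e⁻ → Ag, so n(e⁻) = 0.1177 mol
The cells are in series, so the same charge (and hence the same n(e⁻) = 0.1177 mol) passes through both.
Mg²⁺ + 2e⁻ → Mg, so n(Mg) = 0.1177 / 2 = 0.05885 mol
m(Mg) = 0.05885 × 24.31 = 1.43 g

1.43 g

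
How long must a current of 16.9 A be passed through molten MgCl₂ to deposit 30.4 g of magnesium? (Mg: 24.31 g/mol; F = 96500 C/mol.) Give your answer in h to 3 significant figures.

n(Mg) = 30.4 / 24.31 = 1.251 mol
Mg²⁺ + 2e⁻ → Mg, so n(e⁻) = 2 × 1.251 = 2.502 mol
Q = 2.502 × 96500 = 2.414×10^5 C
t = Q / I = 2.414×10^5 / 16.9 = 14280 s = 3.97 h

3.97 h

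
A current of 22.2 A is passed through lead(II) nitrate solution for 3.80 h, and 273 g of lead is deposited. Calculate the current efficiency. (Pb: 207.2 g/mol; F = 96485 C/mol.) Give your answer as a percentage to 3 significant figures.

Q = 22.2 × 13680 = 3.037×10^5 C
n(e⁻) = 3.037×10^5 / 96485 = 3.148 mol
Pb²⁺ + 2e⁻ → Pb, so theoretical n(Pb) = 1.574 mol → 326.1 g
Efficiency = 273 / 326.1 = 0.8372 = 83.7%

83.7%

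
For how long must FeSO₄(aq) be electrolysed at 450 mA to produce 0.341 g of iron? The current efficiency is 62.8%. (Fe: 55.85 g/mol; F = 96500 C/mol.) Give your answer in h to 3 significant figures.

1.16 h

n(Fe) = 0.341 / 55.85 = 0.006106 mol
Fe²⁺ + 2e⁻ → Fe, so n(e⁻) = 2 × 0.006106 = 0.01221 mol
Q = 0.01221 × 96500 / 0.628 = 1876 C
t = Q / I = 1876 / 0.450 = 4169 s = 1.16 h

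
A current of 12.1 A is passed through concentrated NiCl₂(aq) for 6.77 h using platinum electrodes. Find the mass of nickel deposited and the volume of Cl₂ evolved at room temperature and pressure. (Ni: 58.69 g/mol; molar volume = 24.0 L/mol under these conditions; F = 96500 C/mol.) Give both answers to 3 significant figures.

89.7 g Ni; 36.7 L Cl₂

Q = 12.1 × 24372 = 2.949×10^5 C; n(e⁻) = 2.949×10^5 / 96500 = 3.056 mol
Cathode: Ni²⁺ + 2e⁻ → Ni → n(Ni) = 3.056/2 = 1.528 mol → 89.7 g
Anode: 2Cl⁻ → Cl₂ + 2e⁻ → n(Cl₂) = 3.056/2 = 1.528 mol → 36.7 L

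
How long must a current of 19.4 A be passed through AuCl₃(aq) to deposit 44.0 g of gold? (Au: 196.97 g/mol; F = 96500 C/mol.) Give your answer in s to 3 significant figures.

n(Au) = 44.0 / 196.97 = 0.2234 mol
Au³⁺ + 3e⁻ → Au, so n(e⁻) = 3 × 0.2234 = 0.6702 mol
Q = 0.6702 × 96500 = 64670 C
t = Q / I = 64670 / 19.4 = 3334 s

3330 s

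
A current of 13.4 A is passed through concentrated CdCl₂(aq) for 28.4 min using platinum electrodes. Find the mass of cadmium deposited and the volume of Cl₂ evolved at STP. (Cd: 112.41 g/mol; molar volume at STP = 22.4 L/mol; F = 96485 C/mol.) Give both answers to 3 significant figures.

Q = 13.4 × 1704 = 22830 C; n(e⁻) = 22830 / 96485 = 0.2366 mol
Cathode: Cd²⁺ + 2e⁻ → Cd → n(Cd) = 0.2366/2 = 0.1183 mol → 13.3 g
Anode: 2Cl⁻ → Cl₂ + 2e⁻ → n(Cl₂) = 0.2366/2 = 0.1183 mol → 2.65 L

13.3 g Cd; 2.65 L Cl₂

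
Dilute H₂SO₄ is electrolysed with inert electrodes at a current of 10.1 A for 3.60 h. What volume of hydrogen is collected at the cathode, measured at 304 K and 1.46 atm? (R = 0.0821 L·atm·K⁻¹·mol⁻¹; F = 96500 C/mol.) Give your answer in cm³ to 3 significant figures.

Q = 10.1 A × 12960 s = 1.309×10^5 C
Moles of electrons = 1.309×10^5 / 96500 = 1.356 mol
2H⁺ + 2e⁻ → H₂, so n(H₂) = 1.356 / 2 = 0.6780 mol
V = nRT/P = 0.6780 × 0.0821 × 304 / 1.46 = 11.59 L
= 11600 cm³

11600 cm³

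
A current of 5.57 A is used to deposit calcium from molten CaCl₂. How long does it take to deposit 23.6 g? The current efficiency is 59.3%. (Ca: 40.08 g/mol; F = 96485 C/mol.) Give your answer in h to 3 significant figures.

n(Ca) = 23.6 / 40.08 = 0.5888 mol
Ca²⁺ + 2e⁻ → Ca, so n(e⁻) = 2 × 0.5888 = 1.178 mol
Q = 1.178 × 96485 / 0.593 = 1.917×10^5 C
t = Q / I = 1.917×10^5 / 5.57 = 34420 s = 9.56 h

9.56 h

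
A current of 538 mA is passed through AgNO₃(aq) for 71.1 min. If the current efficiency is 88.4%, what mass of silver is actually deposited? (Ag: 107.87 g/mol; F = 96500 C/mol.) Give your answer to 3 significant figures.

2.27 g

Q = 0.538 × 4266 = 2295 C
n(e⁻) = 2295 / 96500 = 0.02378 mol
Ag⁺ + e⁻ → Ag, so theoretical m(Ag) = 0.02378 × 107.87 = 2.565 g
Actual mass = 88.4% × 2.565 = 2.27 g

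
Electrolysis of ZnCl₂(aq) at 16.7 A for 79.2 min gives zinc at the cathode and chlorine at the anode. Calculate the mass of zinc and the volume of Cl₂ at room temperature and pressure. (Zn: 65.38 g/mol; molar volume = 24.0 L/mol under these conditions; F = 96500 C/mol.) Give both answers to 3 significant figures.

26.9 g Zn; 9.87 L Cl₂

Q = 16.7 × 4752 = 79360 C; n(e⁻) = 79360 / 96500 = 0.8224 mol
Cathode: Zn²⁺ + 2e⁻ → Zn → n(Zn) = 0.8224/2 = 0.4112 mol → 26.9 g
Anode: 2Cl⁻ → Cl₂ + 2e⁻ → n(Cl₂) = 0.8224/2 = 0.4112 mol → 9.87 L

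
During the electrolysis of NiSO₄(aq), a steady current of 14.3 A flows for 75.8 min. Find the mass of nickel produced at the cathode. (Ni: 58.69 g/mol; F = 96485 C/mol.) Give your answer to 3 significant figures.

Q = It = 14.3 × 4548 = 65040 C
n(e⁻) = 65040 / 96485 = 0.6741 mol
Ni²⁺ + 2e⁻ → Ni, so n(Ni) = 0.6741 / 2 = 0.3371 mol
m = 0.3371 × 58.69 = 19.8 g

19.8 g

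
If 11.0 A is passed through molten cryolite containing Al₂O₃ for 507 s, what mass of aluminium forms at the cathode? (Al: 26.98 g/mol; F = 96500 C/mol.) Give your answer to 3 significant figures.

0.520 g

Q = 11.0 A × 507 s = 5577 C
n(e⁻) = Q/F = 5577/96500 = 0.05779 mol
Al³⁺ + 3e⁻ → Al, so n(Al) = 0.05779 / 3 = 0.01926 mol
m = 0.01926 × 26.98 = 0.520 g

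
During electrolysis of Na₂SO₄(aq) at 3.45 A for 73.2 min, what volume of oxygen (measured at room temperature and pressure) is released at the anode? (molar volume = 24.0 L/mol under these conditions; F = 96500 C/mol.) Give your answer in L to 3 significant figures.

Q = It = 3.45 × 4392 = 15150 C
n(e⁻) = 15150 / 96500 = 0.1570 mol
2H₂O → O₂ + 4H⁺ + 4e⁻, so n(O₂) = 0.1570 / 4 = 0.03925 mol
V = 0.03925 × 24.0 = 0.9420 L

0.942 L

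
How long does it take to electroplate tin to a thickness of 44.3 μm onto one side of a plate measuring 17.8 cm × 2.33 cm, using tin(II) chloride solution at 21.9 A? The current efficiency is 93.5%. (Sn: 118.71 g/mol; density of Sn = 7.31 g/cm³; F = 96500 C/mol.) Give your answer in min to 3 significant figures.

Plated area = 17.8 × 2.33 = 41.47 cm²
Volume = 41.47 × 44.3×10⁻⁴ cm = 0.1837 cm³
m(Sn) = 0.1837 × 7.31 = 1.343 g
n(Sn) = 1.343 / 118.71 = 0.01131 mol; n(e⁻) = 2 × 0.01131 = 0.02262 mol
Q = 0.02262 × 96500 / 0.935 = 2335 C
t = 2335 / 21.9 = 106.6 s = 1.78 min

1.78 min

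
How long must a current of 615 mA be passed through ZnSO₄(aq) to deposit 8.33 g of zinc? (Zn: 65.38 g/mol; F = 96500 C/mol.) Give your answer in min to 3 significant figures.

666 min

n(Zn) = 8.33 / 65.38 = 0.1274 mol
Zn²⁺ + 2e⁻ → Zn, so n(e⁻) = 2 × 0.1274 = 0.2548 mol
Q = 0.2548 × 96500 = 24590 C
t = Q / I = 24590 / 0.615 = 39980 s = 666 min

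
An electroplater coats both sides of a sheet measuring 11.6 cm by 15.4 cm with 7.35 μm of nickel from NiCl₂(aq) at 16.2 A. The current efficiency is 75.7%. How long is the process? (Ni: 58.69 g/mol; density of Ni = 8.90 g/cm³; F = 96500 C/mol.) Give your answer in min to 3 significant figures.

Plated area = 2 × 11.6 × 15.4 = 357.3 cm²
Volume = 357.3 × 7.35×10⁻⁴ cm = 0.2626 cm³
m(Ni) = 0.2626 × 8.90 = 2.337 g
n(Ni) = 2.337 / 58.69 = 0.03982 mol; n(e⁻) = 2 × 0.03982 = 0.07964 mol
Q = 0.07964 × 96500 / 0.757 = 10150 C
t = 10150 / 16.2 = 626.5 s = 10.4 min

10.4 min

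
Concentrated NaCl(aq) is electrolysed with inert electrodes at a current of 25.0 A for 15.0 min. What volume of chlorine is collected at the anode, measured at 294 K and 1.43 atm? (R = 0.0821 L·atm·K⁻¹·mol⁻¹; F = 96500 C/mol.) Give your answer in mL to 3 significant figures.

Q = 25.0 A × 900 s = 22500 C
n(e⁻) = 22500 / 96500 = 0.2332 mol
2Cl⁻ → Cl₂ + 2e⁻, so n(Cl₂) = 0.2332 / 2 = 0.1166 mol
V = nRT/P = 0.1166 × 0.0821 × 294 / 1.43 = 1.968 L
= 1970 mL

1970 mL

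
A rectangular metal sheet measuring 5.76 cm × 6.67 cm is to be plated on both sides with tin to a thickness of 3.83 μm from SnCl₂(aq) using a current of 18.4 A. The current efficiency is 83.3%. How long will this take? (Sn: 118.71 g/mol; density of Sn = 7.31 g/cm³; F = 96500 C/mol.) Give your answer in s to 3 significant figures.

Plated area = 2 × 5.76 × 6.67 = 76.84 cm²
Volume = 76.84 × 3.83×10⁻⁴ cm = 0.02943 cm³
m(Sn) = 0.02943 × 7.31 = 0.2151 g
n(Sn) = 0.2151 / 118.71 = 0.001812 mol; n(e⁻) = 2 × 0.001812 = 0.003624 mol
Q = 0.003624 × 96500 / 0.833 = 419.8 C
t = 419.8 / 18.4 = 22.82 s

22.8 s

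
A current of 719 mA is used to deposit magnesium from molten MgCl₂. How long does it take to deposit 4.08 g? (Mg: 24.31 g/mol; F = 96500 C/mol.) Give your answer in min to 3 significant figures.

n(Mg) = 4.08 / 24.31 = 0.1678 mol
Mg²⁺ + 2e⁻ → Mg, so n(e⁻) = 2 × 0.1678 = 0.3356 mol
Q = 0.3356 × 96500 = 32390 C
t = Q / I = 32390 / 0.719 = 45050 s = 751 min

751 min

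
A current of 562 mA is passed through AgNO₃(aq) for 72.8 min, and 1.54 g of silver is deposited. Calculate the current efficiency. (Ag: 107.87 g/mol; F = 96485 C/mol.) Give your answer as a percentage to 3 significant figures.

Q = 0.562 × 4368 = 2455 C
n(e⁻) = 2455 / 96485 = 0.02544 mol
Ag⁺ + e⁻ → Ag, so theoretical n(Ag) = 0.02544 mol → 2.744 g
Efficiency = 1.54 / 2.744 = 0.5612 = 56.1%

56.1%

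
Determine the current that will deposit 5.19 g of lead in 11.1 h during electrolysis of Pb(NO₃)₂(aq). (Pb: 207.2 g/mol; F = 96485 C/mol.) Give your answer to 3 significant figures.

n(Pb) = 5.19 / 207.2 = 0.02505 mol
Pb²⁺ + 2e⁻ → Pb, so n(e⁻) = 2 × 0.02505 = 0.05010 mol
Q = 0.05010 × 96485 = 4834 C
I = Q / t = 4834 / 39960 s = 0.121 A

0.121 A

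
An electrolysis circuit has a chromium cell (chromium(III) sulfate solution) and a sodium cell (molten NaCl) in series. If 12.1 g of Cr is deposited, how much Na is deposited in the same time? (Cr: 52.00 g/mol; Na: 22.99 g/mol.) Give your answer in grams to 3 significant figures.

n(Cr) = 12.1 / 52.00 = 0.2327 mol
Cr³⁺ + 3e⁻ → Cr, so n(e⁻) = 3 × 0.2327 = 0.6981 mol
Since the cells are in series, n(e⁻) in the Na cell is also 0.6981 mol.
Na⁺ + e⁻ → Na, so n(Na) = 0.6981 mol
m(Na) = 0.6981 × 22.99 = 16.0 g

16.0 g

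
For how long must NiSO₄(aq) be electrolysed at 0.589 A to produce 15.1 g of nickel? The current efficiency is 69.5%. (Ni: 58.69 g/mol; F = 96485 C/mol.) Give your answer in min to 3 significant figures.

2020 min

n(Ni) = 15.1 / 58.69 = 0.2573 mol
Ni²⁺ + 2e⁻ → Ni, so n(e⁻) = 2 × 0.2573 = 0.5146 mol
Q = 0.5146 × 96485 / 0.695 = 71440 C
t = Q / I = 71440 / 0.589 = 1.213×10^5 s = 2020 min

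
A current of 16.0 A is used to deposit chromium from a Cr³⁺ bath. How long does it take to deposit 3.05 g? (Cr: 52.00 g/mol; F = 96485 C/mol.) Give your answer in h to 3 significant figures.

n(Cr) = 3.05 / 52.00 = 0.05865 mol
Cr³⁺ + 3e⁻ → Cr, so n(e⁻) = 3 × 0.05865 = 0.1760 mol
Q = 0.1760 × 96485 = 16980 C
t = Q / I = 16980 / 16.0 = 1061 s = 0.295 h

0.295 h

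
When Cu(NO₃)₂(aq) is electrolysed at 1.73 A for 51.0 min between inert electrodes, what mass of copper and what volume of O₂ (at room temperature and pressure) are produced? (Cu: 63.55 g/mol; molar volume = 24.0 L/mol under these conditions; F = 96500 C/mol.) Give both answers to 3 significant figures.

1.74 g Cu; 0.329 L O₂

Q = 1.73 × 3060 = 5294 C; n(e⁻) = 5294 / 96500 = 0.05486 mol
Cathode: Cu²⁺ + 2e⁻ → Cu → n(Cu) = 0.05486/2 = 0.02743 mol → 1.74 g
Anode: 2H₂O → O₂ + 4H⁺ + 4e⁻ → n(O₂) = 0.05486/4 = 0.01372 mol → 0.329 L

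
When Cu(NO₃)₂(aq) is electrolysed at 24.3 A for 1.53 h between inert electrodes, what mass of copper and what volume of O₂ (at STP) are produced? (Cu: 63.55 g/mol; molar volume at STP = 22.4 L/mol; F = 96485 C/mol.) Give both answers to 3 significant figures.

44.1 g Cu; 7.77 L O₂

Q = 24.3 × 5508 = 1.338×10^5 C; n(e⁻) = 1.338×10^5 / 96485 = 1.387 mol
Cathode: Cu²⁺ + 2e⁻ → Cu → n(Cu) = 1.387/2 = 0.6935 mol → 44.1 g
Anode: 2H₂O → O₂ + 4H⁺ + 4e⁻ → n(O₂) = 1.387/4 = 0.3468 mol → 7.77 L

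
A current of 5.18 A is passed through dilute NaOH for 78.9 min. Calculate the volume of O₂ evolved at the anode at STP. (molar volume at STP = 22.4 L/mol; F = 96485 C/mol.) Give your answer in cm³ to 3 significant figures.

Q = It = 5.18 × 4734 = 24520 C
n(e⁻) = Q/F = 24520/96485 = 0.2541 mol
2H₂O → O₂ + 4H⁺ + 4e⁻, so n(O₂) = 0.2541 / 4 = 0.06353 mol
V = 0.06353 × 22.4 = 1.423 L
= 1420 cm³

1420 cm³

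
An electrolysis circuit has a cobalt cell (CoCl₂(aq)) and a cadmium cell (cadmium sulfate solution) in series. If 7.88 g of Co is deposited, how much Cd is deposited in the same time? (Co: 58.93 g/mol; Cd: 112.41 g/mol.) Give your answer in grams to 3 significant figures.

n(Co) = 7.88 / 58.93 = 0.1337 mol
Co²⁺ + 2e⁻ → Co, so n(e⁻) = 2 × 0.1337 = 0.2674 mol
Since the cells are in series, n(e⁻) in the Cd cell is also 0.2674 mol.
Cd²⁺ + 2e⁻ → Cd, so n(Cd) = 0.2674 / 2 = 0.1337 mol
m(Cd) = 0.1337 × 112.41 = 15.0 g

15.0 g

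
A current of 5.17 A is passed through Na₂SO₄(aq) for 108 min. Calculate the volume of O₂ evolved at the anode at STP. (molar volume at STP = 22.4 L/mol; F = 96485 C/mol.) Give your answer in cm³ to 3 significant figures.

1940 cm³

Q = It = 5.17 × 6480 = 33500 C
n(e⁻) = Q/F = 33500/96485 = 0.3472 mol
2H₂O → O₂ + 4H⁺ + 4e⁻, so n(O₂) = 0.3472 / 4 = 0.08680 mol
V = 0.08680 × 22.4 = 1.944 L
= 1940 cm³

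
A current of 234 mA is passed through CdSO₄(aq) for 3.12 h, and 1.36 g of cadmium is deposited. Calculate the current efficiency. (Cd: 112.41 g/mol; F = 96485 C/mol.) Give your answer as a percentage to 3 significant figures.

Q = 0.234 × 11232 = 2628 C
n(e⁻) = 2628 / 96485 = 0.02724 mol
Cd²⁺ + 2e⁻ → Cd, so theoretical n(Cd) = 0.01362 mol → 1.531 g
Efficiency = 1.36 / 1.531 = 0.8883 = 88.8%

88.8%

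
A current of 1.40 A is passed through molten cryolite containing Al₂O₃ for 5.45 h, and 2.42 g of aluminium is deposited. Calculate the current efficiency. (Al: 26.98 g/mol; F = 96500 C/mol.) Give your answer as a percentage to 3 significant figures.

94.5%

Q = 1.40 × 19620 = 27470 C
n(e⁻) = 27470 / 96500 = 0.2847 mol
Al³⁺ + 3e⁻ → Al, so theoretical n(Al) = 0.09490 mol → 2.560 g
Efficiency = 2.42 / 2.560 = 0.9453 = 94.5%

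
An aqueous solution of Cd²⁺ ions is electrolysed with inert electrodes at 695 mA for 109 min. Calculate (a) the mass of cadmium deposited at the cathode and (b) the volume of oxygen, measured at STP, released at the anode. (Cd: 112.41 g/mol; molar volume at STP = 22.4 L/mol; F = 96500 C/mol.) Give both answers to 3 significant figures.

2.65 g Cd; 0.264 L O₂

Q = 0.695 × 6540 = 4545 C; n(e⁻) = 4545 / 96500 = 0.04710 mol
Cathode: Cd²⁺ + 2e⁻ → Cd → n(Cd) = 0.04710/2 = 0.02355 mol → 2.65 g
Anode: 2H₂O → O₂ + 4H⁺ + 4e⁻ → n(O₂) = 0.04710/4 = 0.01178 mol → 0.264 L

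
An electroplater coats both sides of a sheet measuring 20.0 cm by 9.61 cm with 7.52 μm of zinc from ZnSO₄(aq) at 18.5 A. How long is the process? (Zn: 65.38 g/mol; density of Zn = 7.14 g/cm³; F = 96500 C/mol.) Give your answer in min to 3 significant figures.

5.49 min

Plated area = 2 × 20.0 × 9.61 = 384.4 cm²
Volume = 384.4 × 7.52×10⁻⁴ cm = 0.2891 cm³
m(Zn) = 0.2891 × 7.14 = 2.064 g
n(Zn) = 2.064 / 65.38 = 0.03157 mol; n(e⁻) = 2 × 0.03157 = 0.06314 mol
Q = 0.06314 × 96500 = 6093 C
t = 6093 / 18.5 = 329.4 s = 5.49 min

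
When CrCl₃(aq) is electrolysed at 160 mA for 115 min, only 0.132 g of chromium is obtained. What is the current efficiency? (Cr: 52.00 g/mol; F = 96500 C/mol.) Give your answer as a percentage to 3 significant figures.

66.6%

Q = 0.160 × 6900 = 1104 C
n(e⁻) = 1104 / 96500 = 0.01144 mol
Cr³⁺ + 3e⁻ → Cr, so theoretical n(Cr) = 0.003813 mol → 0.1983 g
Efficiency = 0.132 / 0.1983 = 0.6657 = 66.6%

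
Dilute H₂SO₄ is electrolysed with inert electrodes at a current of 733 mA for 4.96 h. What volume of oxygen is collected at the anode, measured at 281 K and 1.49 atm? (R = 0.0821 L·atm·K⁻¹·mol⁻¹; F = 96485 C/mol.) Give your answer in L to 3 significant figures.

Charge passed = 0.733 × 17856 = 13090 C
n(e⁻) = Q/F = 13090/96485 = 0.1357 mol
2H₂O → O₂ + 4H⁺ + 4e⁻, so n(O₂) = 0.1357 / 4 = 0.03393 mol
V = nRT/P = 0.03393 × 0.0821 × 281 / 1.49 = 0.5253 L

0.525 L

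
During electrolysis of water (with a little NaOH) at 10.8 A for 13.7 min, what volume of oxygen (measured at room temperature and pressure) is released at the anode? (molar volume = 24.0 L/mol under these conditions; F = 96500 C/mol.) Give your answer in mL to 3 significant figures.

Q = It = 10.8 × 822 = 8878 C
n(e⁻) = Q/F = 8878/96500 = 0.09200 mol
2H₂O → O₂ + 4H⁺ + 4e⁻, so n(O₂) = 0.09200 / 4 = 0.02300 mol
V = 0.02300 × 24.0 = 0.5520 L
= 552 mL

552 mL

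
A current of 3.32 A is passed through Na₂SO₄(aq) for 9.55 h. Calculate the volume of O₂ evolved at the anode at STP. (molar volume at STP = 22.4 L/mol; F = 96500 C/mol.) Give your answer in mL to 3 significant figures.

Charge passed = 3.32 × 34380 = 1.141×10^5 C
Moles of electrons = 1.141×10^5 / 96500 = 1.182 mol
2H₂O → O₂ + 4H⁺ + 4e⁻, so n(O₂) = 1.182 / 4 = 0.2955 mol
V = 0.2955 × 22.4 = 6.619 L
= 6620 mL

6620 mL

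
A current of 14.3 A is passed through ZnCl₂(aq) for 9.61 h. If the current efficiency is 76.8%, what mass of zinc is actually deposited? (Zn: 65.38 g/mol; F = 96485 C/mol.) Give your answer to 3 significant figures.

Q = 14.3 × 34596 = 4.947×10^5 C
n(e⁻) = 4.947×10^5 / 96485 = 5.127 mol
Zn²⁺ + 2e⁻ → Zn, so theoretical m(Zn) = 2.564 × 65.38 = 167.6 g
Actual mass = 76.8% × 167.6 = 129 g

129 g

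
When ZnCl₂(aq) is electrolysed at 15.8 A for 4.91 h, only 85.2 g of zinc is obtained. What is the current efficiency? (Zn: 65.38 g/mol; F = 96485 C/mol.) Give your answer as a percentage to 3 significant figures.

90.0%

Q = 15.8 × 17676 = 2.793×10^5 C
n(e⁻) = 2.793×10^5 / 96485 = 2.895 mol
Zn²⁺ + 2e⁻ → Zn, so theoretical n(Zn) = 1.448 mol → 94.67 g
Efficiency = 85.2 / 94.67 = 0.9000 = 90.0%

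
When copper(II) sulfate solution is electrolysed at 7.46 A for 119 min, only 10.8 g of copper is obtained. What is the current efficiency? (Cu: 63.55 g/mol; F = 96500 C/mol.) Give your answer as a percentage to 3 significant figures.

61.6%

Q = 7.46 × 7140 = 53260 C
n(e⁻) = 53260 / 96500 = 0.5519 mol
Cu²⁺ + 2e⁻ → Cu, so theoretical n(Cu) = 0.2760 mol → 17.54 g
Efficiency = 10.8 / 17.54 = 0.6157 = 61.6%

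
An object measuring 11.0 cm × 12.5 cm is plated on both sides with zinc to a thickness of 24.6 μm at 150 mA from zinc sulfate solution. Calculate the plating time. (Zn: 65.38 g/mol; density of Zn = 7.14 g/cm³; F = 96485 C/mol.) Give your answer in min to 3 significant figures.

Plated area = 2 × 11.0 × 12.5 = 275.0 cm²
Volume = 275.0 × 24.6×10⁻⁴ cm = 0.6765 cm³
m(Zn) = 0.6765 × 7.14 = 4.830 g
n(Zn) = 4.830 / 65.38 = 0.07388 mol; n(e⁻) = 2 × 0.07388 = 0.1478 mol
Q = 0.1478 × 96485 = 14260 C
t = 14260 / 0.150 = 95070 s = 1580 min

1580 min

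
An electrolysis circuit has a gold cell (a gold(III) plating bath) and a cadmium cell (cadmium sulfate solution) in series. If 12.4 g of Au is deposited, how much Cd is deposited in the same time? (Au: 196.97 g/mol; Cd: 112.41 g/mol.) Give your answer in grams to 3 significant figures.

10.6 g

n(Au) = 12.4 / 196.97 = 0.06295 mol
Au³⁺ + 3e⁻ → Au, so n(e⁻) = 3 × 0.06295 = 0.1889 mol
In series, the same 0.1889 mol of electrons flows through the second cell.
Cd²⁺ + 2e⁻ → Cd, so n(Cd) = 0.1889 / 2 = 0.09445 mol
m(Cd) = 0.09445 × 112.41 = 10.6 g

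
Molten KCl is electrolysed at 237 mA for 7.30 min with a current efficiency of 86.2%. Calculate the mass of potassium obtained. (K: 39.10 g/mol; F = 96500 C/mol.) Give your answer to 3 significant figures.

Q = 0.237 × 438 = 103.8 C
n(e⁻) = 103.8 / 96500 = 0.001076 mol
K⁺ + e⁻ → K, so theoretical m(K) = 0.001076 × 39.10 = 0.04207 g
Actual mass = 86.2% × 0.04207 = 0.0363 g

0.0363 g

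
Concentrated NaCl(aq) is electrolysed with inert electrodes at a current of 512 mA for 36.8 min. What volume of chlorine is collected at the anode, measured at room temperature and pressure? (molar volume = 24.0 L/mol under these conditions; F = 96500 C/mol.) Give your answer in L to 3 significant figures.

0.141 L

Charge passed = 0.512 × 2208 = 1130 C
n(e⁻) = 1130 / 96500 = 0.01171 mol
2Cl⁻ → Cl₂ + 2e⁻, so n(Cl₂) = 0.01171 / 2 = 0.005855 mol
V = 0.005855 × 24.0 = 0.1405 L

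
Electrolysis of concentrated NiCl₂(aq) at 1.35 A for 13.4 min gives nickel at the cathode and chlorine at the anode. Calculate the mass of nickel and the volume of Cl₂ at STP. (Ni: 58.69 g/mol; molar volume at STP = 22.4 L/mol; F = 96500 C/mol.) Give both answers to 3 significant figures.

Q = 1.35 × 804 = 1085 C; n(e⁻) = 1085 / 96500 = 0.01124 mol
Cathode: Ni²⁺ + 2e⁻ → Ni → n(Ni) = 0.01124/2 = 0.005620 mol → 0.330 g
Anode: 2Cl⁻ → Cl₂ + 2e⁻ → n(Cl₂) = 0.01124/2 = 0.005620 mol → 0.126 L

0.330 g Ni; 0.126 L Cl₂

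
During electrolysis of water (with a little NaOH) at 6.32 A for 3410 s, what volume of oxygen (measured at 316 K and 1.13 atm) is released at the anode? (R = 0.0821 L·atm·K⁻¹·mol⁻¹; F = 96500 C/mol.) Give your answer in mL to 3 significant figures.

1280 mL

Charge passed = 6.32 × 3410 = 21550 C
Moles of electrons = 21550 / 96500 = 0.2233 mol
2H₂O → O₂ + 4H⁺ + 4e⁻, so n(O₂) = 0.2233 / 4 = 0.05583 mol
V = nRT/P = 0.05583 × 0.0821 × 316 / 1.13 = 1.282 L
= 1280 mL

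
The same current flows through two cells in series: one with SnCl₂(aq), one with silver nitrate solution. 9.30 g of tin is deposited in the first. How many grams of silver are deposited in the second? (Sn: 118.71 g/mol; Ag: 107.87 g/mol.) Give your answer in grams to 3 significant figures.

16.9 g

n(Sn) = 9.30 / 118.71 = 0.07834 mol
Sn²⁺ + 2e⁻ → Sn, so n(e⁻) = 2 × 0.07834 = 0.1567 mol
The cells are in series, so the same charge (and hence the same n(e⁻) = 0.1567 mol) passes through both.
Ag⁺ + e⁻ → Ag, so n(Ag) = 0.1567 mol
m(Ag) = 0.1567 × 107.87 = 16.9 g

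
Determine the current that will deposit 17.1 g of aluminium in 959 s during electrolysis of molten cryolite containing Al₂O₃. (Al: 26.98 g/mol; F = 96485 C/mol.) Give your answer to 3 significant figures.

191 A

n(Al) = 17.1 / 26.98 = 0.6338 mol
Al³⁺ + 3e⁻ → Al, so n(e⁻) = 3 × 0.6338 = 1.901 mol
Q = 1.901 × 96485 = 1.834×10^5 C
I = Q / t = 1.834×10^5 / 959 s = 191 A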